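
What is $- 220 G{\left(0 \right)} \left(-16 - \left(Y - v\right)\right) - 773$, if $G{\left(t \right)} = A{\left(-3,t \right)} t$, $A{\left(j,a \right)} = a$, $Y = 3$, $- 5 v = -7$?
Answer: $-773$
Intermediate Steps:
$v = \frac{7}{5}$ ($v = \left(- \frac{1}{5}\right) \left(-7\right) = \frac{7}{5} \approx 1.4$)
$G{\left(t \right)} = t^{2}$ ($G{\left(t \right)} = t t = t^{2}$)
$- 220 G{\left(0 \right)} \left(-16 - \left(Y - v\right)\right) - 773 = - 220 \cdot 0^{2} \left(-16 + \left(\frac{7}{5} - 3\right)\right) - 773 = - 220 \cdot 0 \left(-16 + \left(\frac{7}{5} - 3\right)\right) - 773 = - 220 \cdot 0 \left(-16 - \frac{8}{5}\right) - 773 = - 220 \cdot 0 \left(- \frac{88}{5}\right) - 773 = \left(-220\right) 0 - 773 = 0 - 773 = -773$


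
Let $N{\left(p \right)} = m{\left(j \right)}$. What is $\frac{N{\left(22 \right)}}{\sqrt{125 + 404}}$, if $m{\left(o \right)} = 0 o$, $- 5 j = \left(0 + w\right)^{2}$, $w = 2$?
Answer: $0$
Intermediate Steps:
$j = - \frac{4}{5}$ ($j = - \frac{\left(0 + 2\right)^{2}}{5} = - \frac{2^{2}}{5} = \left(- \frac{1}{5}\right) 4 = - \frac{4}{5} \approx -0.8$)
$m{\left(o \right)} = 0$
$N{\left(p \right)} = 0$
$\frac{N{\left(22 \right)}}{\sqrt{125 + 404}} = \frac{0}{\sqrt{125 + 404}} = \frac{0}{\sqrt{529}} = \frac{0}{23} = 0 \cdot \frac{1}{23} = 0$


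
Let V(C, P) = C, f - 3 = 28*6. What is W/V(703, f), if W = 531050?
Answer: 27950/37 ≈ 755.41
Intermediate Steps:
f = 171 (f = 3 + 28*6 = 3 + 168 = 171)
W/V(703, f) = 531050/703 = 531050*(1/703) = 27950/37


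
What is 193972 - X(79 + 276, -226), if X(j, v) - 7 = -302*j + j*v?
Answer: 381405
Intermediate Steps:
X(j, v) = 7 - 302*j + j*v (X(j, v) = 7 + (-302*j + j*v) = 7 - 302*j + j*v)
193972 - X(79 + 276, -226) = 193972 - (7 - 302*(79 + 276) + (79 + 276)*(-226)) = 193972 - (7 - 302*355 + 355*(-226)) = 193972 - (7 - 107210 - 80230) = 193972 - 1*(-187433) = 193972 + 187433 = 381405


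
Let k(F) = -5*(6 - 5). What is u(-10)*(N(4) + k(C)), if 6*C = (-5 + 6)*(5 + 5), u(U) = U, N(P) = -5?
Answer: 100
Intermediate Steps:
C = 5/3 (C = ((-5 + 6)*(5 + 5))/6 = (1*10)/6 = (1/6)*10 = 5/3 ≈ 1.6667)
k(F) = -5 (k(F) = -5*1 = -5)
u(-10)*(N(4) + k(C)) = -10*(-5 - 5) = -10*(-10) = 100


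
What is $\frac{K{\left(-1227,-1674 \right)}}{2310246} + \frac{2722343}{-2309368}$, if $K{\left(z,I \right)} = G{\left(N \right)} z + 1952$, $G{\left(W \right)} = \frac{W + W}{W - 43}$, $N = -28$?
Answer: $- \frac{223188822618499}{189399890550744} \approx -1.1784$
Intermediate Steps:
$G{\left(W \right)} = \frac{2 W}{-43 + W}$
$K{\left(z,I \right)} = 1952 + \frac{56 z}{71}$ ($K{\left(z,I \right)} = 2 \left(-28\right) \frac{1}{-43 - 28} z + 1952 = 2 \left(-28\right) \frac{1}{-71} z + 1952 = 2 \left(-28\right) \left(- \frac{1}{71}\right) z + 1952 = \frac{56 z}{71} + 1952 = 1952 + \frac{56 z}{71}$)
$\frac{K{\left(-1227,-1674 \right)}}{2310246} + \frac{2722343}{-2309368} = \frac{1952 + \frac{56}{71} \left(-1227\right)}{2310246} + \frac{2722343}{-2309368} = \left(1952 - \frac{68712}{71}\right) \frac{1}{2310246} + 2722343 \left(- \frac{1}{2309368}\right) = \frac{69880}{71} \cdot \frac{1}{2310246} - \frac{2722343}{2309368} = \frac{34940}{82013733} - \frac{2722343}{2309368} = - \frac{223188822618499}{189399890550744}$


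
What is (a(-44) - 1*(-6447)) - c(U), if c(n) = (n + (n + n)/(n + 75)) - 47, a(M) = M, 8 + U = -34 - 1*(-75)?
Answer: 115495/18 ≈ 6416.4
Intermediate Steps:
U = 33 (U = -8 + (-34 - 1*(-75)) = -8 + (-34 + 75) = -8 + 41 = 33)
c(n) = -47 + n + 2*n/(75 + n) (c(n) = (n + (2*n)/(75 + n)) - 47 = (n + 2*n/(75 + n)) - 47 = -47 + n + 2*n/(75 + n))
(a(-44) - 1*(-6447)) - c(U) = (-44 - 1*(-6447)) - (-3525 + 33² + 30*33)/(75 + 33) = (-44 + 6447) - (-3525 + 1089 + 990)/108 = 6403 - (-1446)/108 = 6403 - 1*(-241/18) = 6403 + 241/18 = 115495/18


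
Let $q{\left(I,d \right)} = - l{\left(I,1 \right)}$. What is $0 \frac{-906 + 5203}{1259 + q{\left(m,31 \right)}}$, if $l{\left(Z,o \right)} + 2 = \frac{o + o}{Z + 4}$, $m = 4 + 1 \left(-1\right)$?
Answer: $0$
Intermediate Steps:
$m = 3$ ($m = 4 - 1 = 3$)
$l{\left(Z,o \right)} = -2 + \frac{2 o}{4 + Z}$ ($l{\left(Z,o \right)} = -2 + \frac{o + o}{Z + 4} = -2 + \frac{2 o}{4 + Z}$)
$q{\left(I,d \right)} = - \frac{2 \left(-3 - I\right)}{4 + I}$ ($q{\left(I,d \right)} = - \frac{2 \left(-4 + 1 - I\right)}{4 + I} = - \frac{2 \left(-3 - I\right)}{4 + I}$)
$0 \frac{-906 + 5203}{1259 + q{\left(m,31 \right)}} = 0 \frac{-906 + 5203}{1259 + \frac{2 \left(3 + 3\right)}{4 + 3}} = 0 \frac{4297}{1259 + 2 \cdot \frac{1}{7} \cdot 6} = 0 \frac{4297}{1259 + \frac{12}{7}} = 0 \frac{4297}{\frac{8825}{7}} = 0 \cdot 4297 \cdot \frac{7}{8825} = 0 \cdot \frac{30079}{8825} = 0$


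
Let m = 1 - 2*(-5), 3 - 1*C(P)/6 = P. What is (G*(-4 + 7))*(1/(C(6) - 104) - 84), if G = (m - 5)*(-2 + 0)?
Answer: 184482/61 ≈ 3024.3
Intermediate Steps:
C(P) = 18 - 6*P
m = 11 (m = 1 + 10 = 11)
G = -12 (G = (11 - 5)*(-2 + 0) = 6*(-2) = -12)
(G*(-4 + 7))*(1/(C(6) - 104) - 84) = (-12*(-4 + 7))*(1/((18 - 6*6) - 104) - 84) = (-12*3)*(1/((18 - 36) - 104) - 84) = -36*(1/(-18 - 104) - 84) = -36*(1/(-122) - 84) = -36*(-1/122 - 84) = -36*(-10249/122) = 184482/61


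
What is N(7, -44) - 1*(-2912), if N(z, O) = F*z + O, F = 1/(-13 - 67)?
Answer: 229433/80 ≈ 2867.9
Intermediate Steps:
F = -1/80 (F = 1/(-80) = -1/80 ≈ -0.012500)
N(z, O) = O - z/80 (N(z, O) = -z/80 + O = O - z/80)
N(7, -44) - 1*(-2912) = (-44 - 1/80*7) - 1*(-2912) = (-44 - 7/80) + 2912 = -3527/80 + 2912 = 229433/80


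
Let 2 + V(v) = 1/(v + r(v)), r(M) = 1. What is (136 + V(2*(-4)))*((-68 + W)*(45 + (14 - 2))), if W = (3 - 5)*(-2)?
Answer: -3418176/7 ≈ -4.8831e+5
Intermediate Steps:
W = 4 (W = -2*(-2) = 4)
V(v) = -2 + 1/(1 + v) (V(v) = -2 + 1/(v + 1) = -2 + 1/(1 + v))
(136 + V(2*(-4)))*((-68 + W)*(45 + (14 - 2))) = (136 + (-1 - 4*(-4))/(1 + 2*(-4)))*((-68 + 4)*(45 + (14 - 2))) = (136 + (-1 - 2*(-8))/(1 - 8))*(-64*(45 + 12)) = (136 + (-1 + 16)/(-7))*(-64*57) = (136 - 1/7*15)*(-3648) = (136 - 15/7)*(-3648) = (937/7)*(-3648) = -3418176/7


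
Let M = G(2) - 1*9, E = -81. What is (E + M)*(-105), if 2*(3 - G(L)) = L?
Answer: 9240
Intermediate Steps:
G(L) = 3 - L/2
M = -7 (M = (3 - 1/2*2) - 1*9 = (3 - 1) - 9 = 2 - 9 = -7)
(E + M)*(-105) = (-81 - 7)*(-105) = -88*(-105) = 9240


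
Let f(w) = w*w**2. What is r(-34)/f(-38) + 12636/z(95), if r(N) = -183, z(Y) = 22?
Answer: 346683309/603592 ≈ 574.37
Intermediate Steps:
f(w) = w**3
r(-34)/f(-38) + 12636/z(95) = -183/((-38)**3) + 12636/22 = -183/(-54872) + 12636*(1/22) = -183*(-1/54872) + 6318/11 = 183/54872 + 6318/11 = 346683309/603592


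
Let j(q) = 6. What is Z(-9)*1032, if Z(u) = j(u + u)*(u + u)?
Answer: -111456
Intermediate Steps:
Z(u) = 12*u (Z(u) = 6*(u + u) = 6*(2*u) = 12*u)
Z(-9)*1032 = (12*(-9))*1032 = -108*1032 = -111456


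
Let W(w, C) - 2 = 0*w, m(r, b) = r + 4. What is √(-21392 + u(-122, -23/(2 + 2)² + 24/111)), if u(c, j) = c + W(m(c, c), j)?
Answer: 2*I*√5378 ≈ 146.67*I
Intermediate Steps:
m(r, b) = 4 + r
W(w, C) = 2 (W(w, C) = 2 + 0*w = 2 + 0 = 2)
u(c, j) = 2 + c (u(c, j) = c + 2 = 2 + c)
√(-21392 + u(-122, -23/(2 + 2)² + 24/111)) = √(-21392 + (2 - 122)) = √(-21392 - 120) = √(-21512) = 2*I*√5378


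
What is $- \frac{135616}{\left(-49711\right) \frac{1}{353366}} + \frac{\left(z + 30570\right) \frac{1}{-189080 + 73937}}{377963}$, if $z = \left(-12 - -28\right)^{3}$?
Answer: $\frac{2085559186108878496778}{2163412465068099} \approx 9.6401 \cdot 10^{5}$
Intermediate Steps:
$z = 4096$ ($z = \left(-12 + 28\right)^{3} = 16^{3} = 4096$)
$- \frac{135616}{\left(-49711\right) \frac{1}{353366}} + \frac{\left(z + 30570\right) \frac{1}{-189080 + 73937}}{377963} = - \frac{135616}{\left(-49711\right) \frac{1}{353366}} + \frac{\left(4096 + 30570\right) \frac{1}{-189080 + 73937}}{377963} = - \frac{135616}{\left(-49711\right) \frac{1}{353366}} + \frac{34666}{-115143} \cdot \frac{1}{377963} = - \frac{135616}{- \frac{49711}{353366}} + 34666 \left(- \frac{1}{115143}\right) \frac{1}{377963} = \left(-135616\right) \left(- \frac{353366}{49711}\right) - \frac{34666}{43519793709} = \frac{47922083456}{49711} - \frac{34666}{43519793709} = \frac{2085559186108878496778}{2163412465068099}$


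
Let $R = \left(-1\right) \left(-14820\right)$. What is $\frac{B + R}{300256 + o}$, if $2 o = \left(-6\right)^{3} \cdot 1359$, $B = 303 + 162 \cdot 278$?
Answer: $\frac{60159}{153484} \approx 0.39196$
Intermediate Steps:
$R = 14820$
$B = 45339$ ($B = 303 + 45036 = 45339$)
$o = -146772$ ($o = \frac{\left(-6\right)^{3} \cdot 1359}{2} = \frac{\left(-216\right) 1359}{2} = \frac{1}{2} \left(-293544\right) = -146772$)
$\frac{B + R}{300256 + o} = \frac{45339 + 14820}{300256 - 146772} = \frac{60159}{153484}$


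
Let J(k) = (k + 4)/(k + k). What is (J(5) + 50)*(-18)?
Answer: -4581/5 ≈ -916.20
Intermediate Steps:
J(k) = (4 + k)/(2*k) (J(k) = (4 + k)/((2*k)) = (4 + k)*(1/(2*k)) = (4 + k)/(2*k))
(J(5) + 50)*(-18) = ((½)*(4 + 5)/5 + 50)*(-18) = ((½)*(⅕)*9 + 50)*(-18) = (9/10 + 50)*(-18) = (509/10)*(-18) = -4581/5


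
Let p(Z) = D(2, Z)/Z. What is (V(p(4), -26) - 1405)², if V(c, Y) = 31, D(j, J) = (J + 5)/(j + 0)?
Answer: 1887876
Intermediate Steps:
D(j, J) = (5 + J)/j
p(Z) = (5/2 + Z/2)/Z (p(Z) = ((5 + Z)/2)/Z = (5/2 + Z/2)/Z)
(V(p(4), -26) - 1405)² = (31 - 1405)² = (-1374)² = 1887876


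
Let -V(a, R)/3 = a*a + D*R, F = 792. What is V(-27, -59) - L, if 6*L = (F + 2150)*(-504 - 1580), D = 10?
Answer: 3064313/3 ≈ 1.0214e+6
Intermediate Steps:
V(a, R) = -30*R - 3*a**2 (V(a, R) = -3*(a*a + 10*R) = -3*(a**2 + 10*R) = -30*R - 3*a**2)
L = -3065564/3 (L = ((792 + 2150)*(-504 - 1580))/6 = (2942*(-2084))/6 = (1/6)*(-6131128) = -3065564/3 ≈ -1.0219e+6)
V(-27, -59) - L = (-30*(-59) - 3*(-27)**2) - 1*(-3065564/3) = (1770 - 3*729) + 3065564/3 = (1770 - 2187) + 3065564/3 = -417 + 3065564/3 = 3064313/3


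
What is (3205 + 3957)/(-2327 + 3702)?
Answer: 7162/1375 ≈ 5.2087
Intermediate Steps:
(3205 + 3957)/(-2327 + 3702) = 7162/1375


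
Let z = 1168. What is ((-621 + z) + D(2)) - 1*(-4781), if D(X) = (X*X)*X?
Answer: 5336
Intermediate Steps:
D(X) = X³ (D(X) = X²*X = X³)
((-621 + z) + D(2)) - 1*(-4781) = ((-621 + 1168) + 2³) - 1*(-4781) = (547 + 8) + 4781 = 555 + 4781 = 5336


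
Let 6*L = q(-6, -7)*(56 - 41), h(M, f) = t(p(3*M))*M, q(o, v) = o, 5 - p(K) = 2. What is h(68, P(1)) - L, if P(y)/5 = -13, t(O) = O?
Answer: 219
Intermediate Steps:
p(K) = 3 (p(K) = 5 - 1*2 = 5 - 2 = 3)
P(y) = -65 (P(y) = 5*(-13) = -65)
h(M, f) = 3*M
L = -15 (L = (-6*(56 - 41))/6 = (-6*15)/6 = (⅙)*(-90) = -15)
h(68, P(1)) - L = 3*68 - 1*(-15) = 204 + 15 = 219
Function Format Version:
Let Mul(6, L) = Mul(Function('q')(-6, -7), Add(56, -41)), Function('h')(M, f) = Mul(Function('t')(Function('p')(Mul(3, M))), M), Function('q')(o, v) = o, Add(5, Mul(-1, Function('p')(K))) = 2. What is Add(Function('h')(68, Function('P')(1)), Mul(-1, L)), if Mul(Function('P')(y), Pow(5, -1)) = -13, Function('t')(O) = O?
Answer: 219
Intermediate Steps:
Function('p')(K) = 3 (Function('p')(K) = Add(5, Mul(-1, 2)) = Add(5, -2) = 3)
Function('P')(y) = -65 (Function('P')(y) = Mul(5, -13) = -65)
Function('h')(M, f) = Mul(3, M)
L = -15 (L = Mul(Rational(1, 6), Mul(-6, Add(56, -41))) = Mul(Rational(1, 6), Mul(-6, 15)) = Mul(Rational(1, 6), -90) = -15)
Add(Function('h')(68, Function('P')(1)), Mul(-1, L)) = Add(Mul(3, 68), Mul(-1, -15)) = Add(204, 15) = 219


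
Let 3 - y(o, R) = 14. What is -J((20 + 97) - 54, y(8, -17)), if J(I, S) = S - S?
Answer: 0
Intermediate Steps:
y(o, R) = -11 (y(o, R) = 3 - 1*14 = 3 - 14 = -11)
J(I, S) = 0
-J((20 + 97) - 54, y(8, -17)) = -1*0 = 0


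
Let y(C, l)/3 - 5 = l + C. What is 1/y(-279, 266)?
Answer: -1/24 ≈ -0.041667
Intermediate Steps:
y(C, l) = 15 + 3*C + 3*l (y(C, l) = 15 + 3*(l + C) = 15 + 3*(C + l) = 15 + (3*C + 3*l) = 15 + 3*C + 3*l)
1/y(-279, 266) = 1/(15 + 3*(-279) + 3*266) = 1/(15 - 837 + 798) = 1/(-24) = -1/24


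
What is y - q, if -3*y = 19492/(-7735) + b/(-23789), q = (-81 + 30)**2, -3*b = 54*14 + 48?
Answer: -1435352138537/552023745 ≈ -2600.2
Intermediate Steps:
b = -268 (b = -(54*14 + 48)/3 = -(756 + 48)/3 = -1/3*804 = -268)
q = 2601 (q = (-51)**2 = 2601)
y = 461622208/552023745 (y = -(19492/(-7735) - 268/(-23789))/3 = -(19492*(-1/7735) - 268*(-1/23789))/3 = -(-19492/7735 + 268/23789)/3 = -1/3*(-461622208/184007915) = 461622208/552023745 ≈ 0.83624)
y - q = 461622208/552023745 - 1*2601 = 461622208/552023745 - 2601 = -1435352138537/552023745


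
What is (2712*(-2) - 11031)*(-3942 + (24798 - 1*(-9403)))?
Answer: -497911845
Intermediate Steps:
(2712*(-2) - 11031)*(-3942 + (24798 - 1*(-9403))) = (-5424 - 11031)*(-3942 + (24798 + 9403)) = -16455*(-3942 + 34201) = -16455*30259 = -497911845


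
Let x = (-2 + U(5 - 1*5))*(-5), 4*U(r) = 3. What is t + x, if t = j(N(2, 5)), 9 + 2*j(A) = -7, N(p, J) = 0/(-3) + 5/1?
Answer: -7/4 ≈ -1.7500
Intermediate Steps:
U(r) = ¾ (U(r) = (¼)*3 = ¾)
N(p, J) = 5 (N(p, J) = 0*(-⅓) + 5*1 = 0 + 5 = 5)
j(A) = -8 (j(A) = -9/2 + (½)*(-7) = -9/2 - 7/2 = -8)
x = 25/4 (x = (-2 + ¾)*(-5) = -5/4*(-5) = 25/4 ≈ 6.2500)
t = -8
t + x = -8 + 25/4 = -7/4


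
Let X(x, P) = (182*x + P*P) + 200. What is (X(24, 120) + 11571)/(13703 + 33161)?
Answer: 30539/46864 ≈ 0.65165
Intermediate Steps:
X(x, P) = 200 + P**2 + 182*x (X(x, P) = (182*x + P**2) + 200 = (P**2 + 182*x) + 200 = 200 + P**2 + 182*x)
(X(24, 120) + 11571)/(13703 + 33161) = ((200 + 120**2 + 182*24) + 11571)/(13703 + 33161) = ((200 + 14400 + 4368) + 11571)/46864 = (18968 + 11571)*(1/46864) = 30539*(1/46864) = 30539/46864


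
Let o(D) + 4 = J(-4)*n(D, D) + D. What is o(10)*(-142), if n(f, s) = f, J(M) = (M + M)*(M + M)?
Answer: -91732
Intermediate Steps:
J(M) = 4*M**2 (J(M) = (2*M)*(2*M) = 4*M**2)
o(D) = -4 + 65*D (o(D) = -4 + ((4*(-4)**2)*D + D) = -4 + ((4*16)*D + D) = -4 + (64*D + D) = -4 + 65*D)
o(10)*(-142) = (-4 + 65*10)*(-142) = (-4 + 650)*(-142) = 646*(-142) = -91732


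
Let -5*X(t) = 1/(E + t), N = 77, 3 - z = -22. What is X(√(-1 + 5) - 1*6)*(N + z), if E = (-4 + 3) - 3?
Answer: 51/20 ≈ 2.5500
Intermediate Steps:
z = 25 (z = 3 - 1*(-22) = 3 + 22 = 25)
E = -4 (E = -1 - 3 = -4)
X(t) = -1/(5*(-4 + t))
X(√(-1 + 5) - 1*6)*(N + z) = (-1/(-20 + 5*(√(-1 + 5) - 1*6)))*(77 + 25) = -1/(-20 + 5*(√4 - 6))*102 = -1/(-20 + 5*(2 - 6))*102 = -1/(-20 + 5*(-4))*102 = -1/(-20 - 20)*102 = -1/(-40)*102 = -1*(-1/40)*102 = (1/40)*102 = 51/20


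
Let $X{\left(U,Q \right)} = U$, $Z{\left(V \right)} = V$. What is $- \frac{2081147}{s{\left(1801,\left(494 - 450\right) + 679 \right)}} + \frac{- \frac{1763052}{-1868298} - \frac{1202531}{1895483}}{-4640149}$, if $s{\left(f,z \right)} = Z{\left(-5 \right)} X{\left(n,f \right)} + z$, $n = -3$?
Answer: $- \frac{5699666907971304990690061}{2021171103234616316418} \approx -2820.0$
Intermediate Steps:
$s{\left(f,z \right)} = 15 + z$ ($s{\left(f,z \right)} = \left(-5\right) \left(-3\right) + z = 15 + z$)
$- \frac{2081147}{s{\left(1801,\left(494 - 450\right) + 679 \right)}} + \frac{- \frac{1763052}{-1868298} - \frac{1202531}{1895483}}{-4640149} = - \frac{2081147}{15 + \left(\left(494 - 450\right) + 679\right)} + \frac{- \frac{1763052}{-1868298} - \frac{1202531}{1895483}}{-4640149} = - \frac{2081147}{15 + \left(44 + 679\right)} + \left(\left(-1763052\right) \left(- \frac{1}{1868298}\right) - \frac{1202531}{1895483}\right) \left(- \frac{1}{4640149}\right) = - \frac{2081147}{15 + 723} + \left(\frac{293842}{311383} - \frac{1202531}{1895483}\right) \left(- \frac{1}{4640149}\right) = - \frac{2081147}{738} + \frac{182524805313}{590221182989} \left(- \frac{1}{4640149}\right) = \left(-2081147\right) \frac{1}{738} - \frac{182524805313}{2738714232025225361} = - \frac{2081147}{738} - \frac{182524805313}{2738714232025225361} = - \frac{5699666907971304990690061}{2021171103234616316418}$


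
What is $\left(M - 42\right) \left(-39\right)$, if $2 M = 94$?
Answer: $-195$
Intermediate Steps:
$M = 47$ ($M = \frac{1}{2} \cdot 94 = 47$)
$\left(M - 42\right) \left(-39\right) = \left(47 - 42\right) \left(-39\right) = 5 \left(-39\right) = -195$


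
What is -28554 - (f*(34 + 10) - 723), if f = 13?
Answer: -28403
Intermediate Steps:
-28554 - (f*(34 + 10) - 723) = -28554 - (13*(34 + 10) - 723) = -28554 - (13*44 - 723) = -28554 - (572 - 723) = -28554 - 1*(-151) = -28554 + 151 = -28403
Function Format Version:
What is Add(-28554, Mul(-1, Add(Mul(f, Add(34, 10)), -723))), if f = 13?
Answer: -28403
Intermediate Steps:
Add(-28554, Mul(-1, Add(Mul(f, Add(34, 10)), -723))) = Add(-28554, Mul(-1, Add(Mul(13, Add(34, 10)), -723))) = Add(-28554, Mul(-1, Add(Mul(13, 44), -723))) = Add(-28554, Mul(-1, Add(572, -723))) = Add(-28554, Mul(-1, -151)) = Add(-28554, 151) = -28403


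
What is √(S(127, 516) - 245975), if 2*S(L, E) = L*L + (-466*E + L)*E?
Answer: I*√248971170/2 ≈ 7889.4*I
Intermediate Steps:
S(L, E) = L²/2 + E*(L - 466*E)/2 (S(L, E) = (L*L + (-466*E + L)*E)/2 = (L² + (L - 466*E)*E)/2 = (L² + E*(L - 466*E))/2 = L²/2 + E*(L - 466*E)/2)
√(S(127, 516) - 245975) = √(((½)*127² - 233*516² + (½)*516*127) - 245975) = √(((½)*16129 - 233*266256 + 32766) - 245975) = √((16129/2 - 62037648 + 32766) - 245975) = √(-123993635/2 - 245975) = √(-124485585/2) = I*√248971170/2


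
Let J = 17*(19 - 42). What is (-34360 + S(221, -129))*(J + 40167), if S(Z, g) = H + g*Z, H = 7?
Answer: -2500398912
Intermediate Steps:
S(Z, g) = 7 + Z*g (S(Z, g) = 7 + g*Z = 7 + Z*g)
J = -391 (J = 17*(-23) = -391)
(-34360 + S(221, -129))*(J + 40167) = (-34360 + (7 + 221*(-129)))*(-391 + 40167) = (-34360 + (7 - 28509))*39776 = (-34360 - 28502)*39776 = -62862*39776 = -2500398912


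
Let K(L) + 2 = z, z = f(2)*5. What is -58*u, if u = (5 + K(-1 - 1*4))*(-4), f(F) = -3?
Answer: -2784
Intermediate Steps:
z = -15 (z = -3*5 = -15)
K(L) = -17 (K(L) = -2 - 15 = -17)
u = 48 (u = (5 - 17)*(-4) = -12*(-4) = 48)
-58*u = -58*48 = -2784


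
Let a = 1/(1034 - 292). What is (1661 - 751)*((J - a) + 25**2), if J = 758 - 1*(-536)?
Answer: 92553305/53 ≈ 1.7463e+6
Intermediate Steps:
a = 1/742 ≈ 0.0013477
J = 1294 (J = 758 + 536 = 1294)
(1661 - 751)*((J - a) + 25**2) = (1661 - 751)*((1294 - 1*1/742) + 25**2) = 910*((1294 - 1/742) + 625) = 910*(960147/742 + 625) = 910*(1423897/742) = 92553305/53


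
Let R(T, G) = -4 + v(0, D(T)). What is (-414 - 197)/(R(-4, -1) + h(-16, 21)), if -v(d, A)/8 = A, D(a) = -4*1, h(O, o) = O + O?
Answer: 611/4 ≈ 152.75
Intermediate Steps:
h(O, o) = 2*O
D(a) = -4
v(d, A) = -8*A
R(T, G) = 28 (R(T, G) = -4 - 8*(-4) = -4 + 32 = 28)
(-414 - 197)/(R(-4, -1) + h(-16, 21)) = (-414 - 197)/(28 + 2*(-16)) = -611/(28 - 32) = -611/(-4) = -611*(-1/4) = 611/4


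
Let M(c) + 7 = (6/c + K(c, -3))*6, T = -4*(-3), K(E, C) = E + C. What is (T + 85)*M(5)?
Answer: 5917/5 ≈ 1183.4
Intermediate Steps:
K(E, C) = C + E
T = 12
M(c) = -25 + 6*c + 36/c (M(c) = -7 + (6/c + (-3 + c))*6 = -7 + (-3 + c + 6/c)*6 = -7 + (-18 + 6*c + 36/c) = -25 + 6*c + 36/c)
(T + 85)*M(5) = (12 + 85)*(-25 + 6*5 + 36/5) = 97*(-25 + 30 + 36*(⅕)) = 97*(-25 + 30 + 36/5) = 97*(61/5) = 5917/5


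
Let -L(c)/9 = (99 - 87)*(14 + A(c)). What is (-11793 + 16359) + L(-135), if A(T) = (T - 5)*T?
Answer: -2038146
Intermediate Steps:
A(T) = T*(-5 + T) (A(T) = (-5 + T)*T = T*(-5 + T))
L(c) = -1512 - 108*c*(-5 + c) (L(c) = -9*(99 - 87)*(14 + c*(-5 + c)) = -108*(14 + c*(-5 + c)) = -9*(168 + 12*c*(-5 + c)) = -1512 - 108*c*(-5 + c))
(-11793 + 16359) + L(-135) = (-11793 + 16359) + (-1512 - 108*(-135)*(-5 - 135)) = 4566 + (-1512 - 108*(-135)*(-140)) = 4566 + (-1512 - 2041200) = 4566 - 2042712 = -2038146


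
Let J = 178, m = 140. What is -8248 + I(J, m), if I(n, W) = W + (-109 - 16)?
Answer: -8233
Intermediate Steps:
I(n, W) = -125 + W (I(n, W) = W - 125 = -125 + W)
-8248 + I(J, m) = -8248 + (-125 + 140) = -8248 + 15 = -8233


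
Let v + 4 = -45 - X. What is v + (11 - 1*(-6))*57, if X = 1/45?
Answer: 41399/45 ≈ 919.98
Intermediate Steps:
X = 1/45 ≈ 0.022222
v = -2206/45 (v = -4 + (-45 - 1*1/45) = -4 + (-45 - 1/45) = -4 - 2026/45 = -2206/45 ≈ -49.022)
v + (11 - 1*(-6))*57 = -2206/45 + (11 - 1*(-6))*57 = -2206/45 + (11 + 6)*57 = -2206/45 + 17*57 = -2206/45 + 969 = 41399/45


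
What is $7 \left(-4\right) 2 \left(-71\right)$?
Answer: $3976$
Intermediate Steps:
$7 \left(-4\right) 2 \left(-71\right) = \left(-28\right) 2 \left(-71\right) = \left(-56\right) \left(-71\right) = 3976$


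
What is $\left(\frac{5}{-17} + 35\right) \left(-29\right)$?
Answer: $- \frac{17110}{17} \approx -1006.5$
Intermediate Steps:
$\left(\frac{5}{-17} + 35\right) \left(-29\right) = \left(5 \left(- \frac{1}{17}\right) + 35\right) \left(-29\right) = \left(- \frac{5}{17} + 35\right) \left(-29\right) = \frac{590}{17} \left(-29\right) = - \frac{17110}{17}$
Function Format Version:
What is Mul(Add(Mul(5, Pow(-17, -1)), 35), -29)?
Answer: Rational(-17110, 17) ≈ -1006.5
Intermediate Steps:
Mul(Add(Mul(5, Pow(-17, -1)), 35), -29) = Mul(Add(Mul(5, Rational(-1, 17)), 35), -29) = Mul(Add(Rational(-5, 17), 35), -29) = Mul(Rational(590, 17), -29) = Rational(-17110, 17)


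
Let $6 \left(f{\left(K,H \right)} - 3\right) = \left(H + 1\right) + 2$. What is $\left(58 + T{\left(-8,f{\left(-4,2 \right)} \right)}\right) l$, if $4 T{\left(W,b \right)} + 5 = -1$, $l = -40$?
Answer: $-2260$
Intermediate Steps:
$f{\left(K,H \right)} = \frac{7}{2} + \frac{H}{6}$ ($f{\left(K,H \right)} = 3 + \frac{\left(H + 1\right) + 2}{6} = 3 + \frac{\left(1 + H\right) + 2}{6} = 3 + \frac{3 + H}{6} = 3 + \left(\frac{1}{2} + \frac{H}{6}\right) = \frac{7}{2} + \frac{H}{6}$)
$T{\left(W,b \right)} = - \frac{3}{2}$ ($T{\left(W,b \right)} = - \frac{5}{4} + \frac{1}{4} \left(-1\right) = - \frac{5}{4} - \frac{1}{4} = - \frac{3}{2}$)
$\left(58 + T{\left(-8,f{\left(-4,2 \right)} \right)}\right) l = \left(58 - \frac{3}{2}\right) \left(-40\right) = \frac{113}{2} \left(-40\right) = -2260$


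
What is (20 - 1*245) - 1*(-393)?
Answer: 168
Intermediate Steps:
(20 - 1*245) - 1*(-393) = (20 - 245) + 393 = -225 + 393 = 168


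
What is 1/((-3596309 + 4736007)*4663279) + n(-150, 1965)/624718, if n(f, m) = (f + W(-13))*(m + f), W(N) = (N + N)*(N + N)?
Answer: 2536959672390907349/1660103669899661378 ≈ 1.5282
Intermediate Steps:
W(N) = 4*N**2 (W(N) = (2*N)*(2*N) = 4*N**2)
n(f, m) = (676 + f)*(f + m) (n(f, m) = (f + 4*(-13)**2)*(m + f) = (f + 4*169)*(f + m) = (f + 676)*(f + m) = (676 + f)*(f + m))
1/((-3596309 + 4736007)*4663279) + n(-150, 1965)/624718 = 1/((-3596309 + 4736007)*4663279) + ((-150)**2 + 676*(-150) + 676*1965 - 150*1965)/624718 = (1/4663279)/1139698 + (22500 - 101400 + 1328340 - 294750)*(1/624718) = (1/1139698)*(1/4663279) + 954690*(1/624718) = 1/5314729749742 + 477345/312359 = 2536959672390907349/1660103669899661378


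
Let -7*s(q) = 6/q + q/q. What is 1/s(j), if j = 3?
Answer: -7/3 ≈ -2.3333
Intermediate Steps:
s(q) = -⅐ - 6/(7*q) (s(q) = -(6/q + q/q)/7 = -(6/q + 1)/7 = -(1 + 6/q)/7 = -⅐ - 6/(7*q))
1/s(j) = 1/((⅐)*(-6 - 1*3)/3) = 1/((⅐)*(⅓)*(-6 - 3)) = 1/((⅐)*(⅓)*(-9)) = 1/(-3/7) = -7/3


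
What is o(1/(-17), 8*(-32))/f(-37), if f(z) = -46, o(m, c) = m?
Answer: 1/782 ≈ 0.0012788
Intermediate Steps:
o(1/(-17), 8*(-32))/f(-37) = 1/(-17*(-46)) = -1/17*(-1/46) = 1/782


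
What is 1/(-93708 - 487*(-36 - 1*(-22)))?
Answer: -1/86890 ≈ -1.1509e-5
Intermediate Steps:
1/(-93708 - 487*(-36 - 1*(-22))) = 1/(-93708 - 487*(-36 + 22)) = 1/(-93708 - 487*(-14)) = 1/(-93708 + 6818) = 1/(-86890) = -1/86890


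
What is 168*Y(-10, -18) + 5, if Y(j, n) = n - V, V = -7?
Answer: -1843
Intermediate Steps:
Y(j, n) = 7 + n (Y(j, n) = n - 1*(-7) = n + 7 = 7 + n)
168*Y(-10, -18) + 5 = 168*(7 - 18) + 5 = 168*(-11) + 5 = -1848 + 5 = -1843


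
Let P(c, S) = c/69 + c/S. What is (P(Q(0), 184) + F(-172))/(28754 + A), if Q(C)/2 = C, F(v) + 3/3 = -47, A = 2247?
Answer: -48/31001 ≈ -0.0015483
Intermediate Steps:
F(v) = -48 (F(v) = -1 - 47 = -48)
Q(C) = 2*C
P(c, S) = c/69 + c/S (P(c, S) = c*(1/69) + c/S = c/69 + c/S)
(P(Q(0), 184) + F(-172))/(28754 + A) = (((2*0)/69 + (2*0)/184) - 48)/(28754 + 2247) = (((1/69)*0 + 0*(1/184)) - 48)/31001 = ((0 + 0) - 48)*(1/31001) = (0 - 48)*(1/31001) = -48*1/31001 = -48/31001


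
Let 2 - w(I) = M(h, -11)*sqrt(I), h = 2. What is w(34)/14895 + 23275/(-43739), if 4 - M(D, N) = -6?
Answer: -346593647/651492405 - 2*sqrt(34)/2979 ≈ -0.53591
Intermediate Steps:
M(D, N) = 10 (M(D, N) = 4 - 1*(-6) = 4 + 6 = 10)
w(I) = 2 - 10*sqrt(I)
w(34)/14895 + 23275/(-43739) = (2 - 10*sqrt(34))/14895 + 23275/(-43739) = (2 - 10*sqrt(34))*(1/14895) + 23275*(-1/43739) = (2/14895 - 2*sqrt(34)/2979) - 23275/43739 = -346593647/651492405 - 2*sqrt(34)/2979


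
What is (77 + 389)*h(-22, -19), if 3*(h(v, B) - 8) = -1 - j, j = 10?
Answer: 6058/3 ≈ 2019.3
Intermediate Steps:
h(v, B) = 13/3 (h(v, B) = 8 + (-1 - 1*10)/3 = 8 + (-1 - 10)/3 = 8 + (⅓)*(-11) = 8 - 11/3 = 13/3)
(77 + 389)*h(-22, -19) = (77 + 389)*(13/3) = 466*(13/3) = 6058/3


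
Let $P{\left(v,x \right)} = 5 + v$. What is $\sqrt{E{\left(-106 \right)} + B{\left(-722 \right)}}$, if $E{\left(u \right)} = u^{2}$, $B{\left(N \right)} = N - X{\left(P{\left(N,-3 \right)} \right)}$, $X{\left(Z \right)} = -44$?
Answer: $\sqrt{10558} \approx 102.75$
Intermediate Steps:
$B{\left(N \right)} = 44 + N$ ($B{\left(N \right)} = N - -44 = N + 44 = 44 + N$)
$\sqrt{E{\left(-106 \right)} + B{\left(-722 \right)}} = \sqrt{\left(-106\right)^{2} + \left(44 - 722\right)} = \sqrt{11236 - 678} = \sqrt{10558}$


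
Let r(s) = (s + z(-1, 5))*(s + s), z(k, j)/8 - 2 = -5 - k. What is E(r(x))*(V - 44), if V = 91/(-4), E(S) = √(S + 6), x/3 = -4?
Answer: -267*√678/4 ≈ -1738.1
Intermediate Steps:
z(k, j) = -24 - 8*k (z(k, j) = 16 + 8*(-5 - k) = 16 + (-40 - 8*k) = -24 - 8*k)
x = -12 (x = 3*(-4) = -12)
r(s) = 2*s*(-16 + s) (r(s) = (s + (-24 - 8*(-1)))*(s + s) = (s + (-24 + 8))*(2*s) = (s - 16)*(2*s) = (-16 + s)*(2*s) = 2*s*(-16 + s))
E(S) = √(6 + S)
V = -91/4 (V = 91*(-¼) = -91/4 ≈ -22.750)
E(r(x))*(V - 44) = √(6 + 2*(-12)*(-16 - 12))*(-91/4 - 44) = √(6 + 2*(-12)*(-28))*(-267/4) = √(6 + 672)*(-267/4) = √678*(-267/4) = -267*√678/4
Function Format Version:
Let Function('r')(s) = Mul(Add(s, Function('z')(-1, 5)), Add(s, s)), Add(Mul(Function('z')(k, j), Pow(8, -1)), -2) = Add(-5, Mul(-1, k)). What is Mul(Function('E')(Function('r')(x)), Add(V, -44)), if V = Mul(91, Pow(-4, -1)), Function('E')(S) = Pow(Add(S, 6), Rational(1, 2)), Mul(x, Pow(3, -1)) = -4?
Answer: Mul(Rational(-267, 4), Pow(678, Rational(1, 2))) ≈ -1738.1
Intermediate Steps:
Function('z')(k, j) = Add(-24, Mul(-8, k)) (Function('z')(k, j) = Add(16, Mul(8, Add(-5, Mul(-1, k)))) = Add(16, Add(-40, Mul(-8, k))) = Add(-24, Mul(-8, k)))
x = -12 (x = Mul(3, -4) = -12)
Function('r')(s) = Mul(2, s, Add(-16, s)) (Function('r')(s) = Mul(Add(s, Add(-24, Mul(-8, -1))), Add(s, s)) = Mul(Add(s, Add(-24, 8)), Mul(2, s)) = Mul(Add(s, -16), Mul(2, s)) = Mul(Add(-16, s), Mul(2, s)) = Mul(2, s, Add(-16, s)))
Function('E')(S) = Pow(Add(6, S), Rational(1, 2))
V = Rational(-91, 4) (V = Mul(91, Rational(-1, 4)) = Rational(-91, 4) ≈ -22.750)
Mul(Function('E')(Function('r')(x)), Add(V, -44)) = Mul(Pow(Add(6, Mul(2, -12, Add(-16, -12))), Rational(1, 2)), Add(Rational(-91, 4), -44)) = Mul(Pow(Add(6, Mul(2, -12, -28)), Rational(1, 2)), Rational(-267, 4)) = Mul(Pow(Add(6, 672), Rational(1, 2)), Rational(-267, 4)) = Mul(Pow(678, Rational(1, 2)), Rational(-267, 4)) = Mul(Rational(-267, 4), Pow(678, Rational(1, 2)))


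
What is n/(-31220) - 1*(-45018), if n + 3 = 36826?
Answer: 1405425137/31220 ≈ 45017.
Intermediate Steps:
n = 36823 (n = -3 + 36826 = 36823)
n/(-31220) - 1*(-45018) = 36823/(-31220) - 1*(-45018) = 36823*(-1/31220) + 45018 = -36823/31220 + 45018 = 1405425137/31220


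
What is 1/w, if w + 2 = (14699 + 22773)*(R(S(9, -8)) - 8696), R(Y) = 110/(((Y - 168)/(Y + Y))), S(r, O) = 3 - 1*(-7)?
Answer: -79/25783883806 ≈ -3.0639e-9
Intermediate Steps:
S(r, O) = 10 (S(r, O) = 3 + 7 = 10)
R(Y) = 220*Y/(-168 + Y) (R(Y) = 110/(((-168 + Y)/((2*Y)))) = 110/(((-168 + Y)*(1/(2*Y)))) = 110/(((-168 + Y)/(2*Y))) = 110*(2*Y/(-168 + Y)) = 220*Y/(-168 + Y))
w = -25783883806/79 (w = -2 + (14699 + 22773)*(220*10/(-168 + 10) - 8696) = -2 + 37472*(220*10/(-158) - 8696) = -2 + 37472*(220*10*(-1/158) - 8696) = -2 + 37472*(-1100/79 - 8696) = -2 + 37472*(-688084/79) = -2 - 25783883648/79 = -25783883806/79 ≈ -3.2638e+8)
1/w = 1/(-25783883806/79) = -79/25783883806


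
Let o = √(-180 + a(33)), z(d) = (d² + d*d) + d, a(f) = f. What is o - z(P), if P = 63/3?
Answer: -903 + 7*I*√3 ≈ -903.0 + 12.124*I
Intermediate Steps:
P = 21 (P = 63*(⅓) = 21)
z(d) = d + 2*d² (z(d) = (d² + d²) + d = 2*d² + d = d + 2*d²)
o = 7*I*√3 (o = √(-180 + 33) = √(-147) = 7*I*√3 ≈ 12.124*I)
o - z(P) = 7*I*√3 - 21*(1 + 2*21) = 7*I*√3 - 21*(1 + 42) = 7*I*√3 - 21*43 = 7*I*√3 - 1*903 = 7*I*√3 - 903 = -903 + 7*I*√3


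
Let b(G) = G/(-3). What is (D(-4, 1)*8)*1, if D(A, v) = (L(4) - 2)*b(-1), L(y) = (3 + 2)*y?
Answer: 48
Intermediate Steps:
L(y) = 5*y
b(G) = -G/3
D(A, v) = 6 (D(A, v) = (5*4 - 2)*(-⅓*(-1)) = (20 - 2)*(⅓) = 18*(⅓) = 6)
(D(-4, 1)*8)*1 = (6*8)*1 = 48*1 = 48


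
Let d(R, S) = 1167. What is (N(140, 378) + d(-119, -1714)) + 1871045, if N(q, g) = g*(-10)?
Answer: 1868432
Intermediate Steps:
N(q, g) = -10*g
(N(140, 378) + d(-119, -1714)) + 1871045 = (-10*378 + 1167) + 1871045 = (-3780 + 1167) + 1871045 = -2613 + 1871045 = 1868432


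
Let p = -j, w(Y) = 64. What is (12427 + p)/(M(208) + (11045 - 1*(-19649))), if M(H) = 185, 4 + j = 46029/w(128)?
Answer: 749555/1976256 ≈ 0.37928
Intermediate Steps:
j = 45773/64 (j = -4 + 46029/64 = 45773/64 ≈ 715.20)
p = -45773/64 (p = -1*45773/64 = -45773/64 ≈ -715.20)
(12427 + p)/(M(208) + (11045 - 1*(-19649))) = (12427 - 45773/64)/(185 + (11045 - 1*(-19649))) = 749555/(64*(185 + (11045 + 19649))) = 749555/(64*(185 + 30694)) = (749555/64)/30879 = (749555/64)*(1/30879) = 749555/1976256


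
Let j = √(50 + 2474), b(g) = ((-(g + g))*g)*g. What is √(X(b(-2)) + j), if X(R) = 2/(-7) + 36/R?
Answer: √(385 + 392*√631)/14 ≈ 7.2252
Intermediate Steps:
b(g) = -2*g³ (b(g) = ((-2*g)*g)*g = (-2*g²)*g = -2*g³)
X(R) = -2/7 + 36/R (X(R) = 2*(-⅐) + 36/R = -2/7 + 36/R)
j = 2*√631 (j = √2524 = 2*√631 ≈ 50.239)
√(X(b(-2)) + j) = √((-2/7 + 36/((-2*(-2)³))) + 2*√631) = √((-2/7 + 36/((-2*(-8)))) + 2*√631) = √((-2/7 + 36/16) + 2*√631) = √((-2/7 + 36*(1/16)) + 2*√631) = √((-2/7 + 9/4) + 2*√631) = √(55/28 + 2*√631)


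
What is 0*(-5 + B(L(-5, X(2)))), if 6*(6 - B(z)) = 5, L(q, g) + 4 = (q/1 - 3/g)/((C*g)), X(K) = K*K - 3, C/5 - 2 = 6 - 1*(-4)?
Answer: 0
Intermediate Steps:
C = 60 (C = 10 + 5*(6 - 1*(-4)) = 10 + 5*(6 + 4) = 10 + 5*10 = 10 + 50 = 60)
X(K) = -3 + K² (X(K) = K² - 3 = -3 + K²)
L(q, g) = -4 + (q - 3/g)/(60*g) (L(q, g) = -4 + (q/1 - 3/g)/((60*g)) = -4 + (q*1 - 3/g)*(1/(60*g)) = -4 + (q - 3/g)*(1/(60*g)) = -4 + (q - 3/g)/(60*g))
B(z) = 31/6 (B(z) = 6 - ⅙*5 = 6 - ⅚ = 31/6)
0*(-5 + B(L(-5, X(2)))) = 0*(-5 + 31/6) = 0*(⅙) = 0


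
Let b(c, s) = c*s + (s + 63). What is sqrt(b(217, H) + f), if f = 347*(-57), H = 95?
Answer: sqrt(994) ≈ 31.528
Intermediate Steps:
b(c, s) = 63 + s + c*s (b(c, s) = c*s + (63 + s) = 63 + s + c*s)
f = -19779
sqrt(b(217, H) + f) = sqrt((63 + 95 + 217*95) - 19779) = sqrt((63 + 95 + 20615) - 19779) = sqrt(20773 - 19779) = sqrt(994)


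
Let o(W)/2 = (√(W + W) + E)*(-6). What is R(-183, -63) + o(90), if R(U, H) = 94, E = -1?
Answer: 106 - 72*√5 ≈ -54.997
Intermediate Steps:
o(W) = 12 - 12*√2*√W (o(W) = 2*((√(W + W) - 1)*(-6)) = 2*((√(2*W) - 1)*(-6)) = 2*((√2*√W - 1)*(-6)) = 2*((-1 + √2*√W)*(-6)) = 2*(6 - 6*√2*√W) = 12 - 12*√2*√W)
R(-183, -63) + o(90) = 94 + (12 - 12*√2*√90) = 94 + (12 - 12*√2*3*√10) = 94 + (12 - 72*√5) = 106 - 72*√5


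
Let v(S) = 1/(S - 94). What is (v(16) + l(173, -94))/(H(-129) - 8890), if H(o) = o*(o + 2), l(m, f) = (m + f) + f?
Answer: -1171/584454 ≈ -0.0020036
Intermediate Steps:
l(m, f) = m + 2*f (l(m, f) = (f + m) + f = m + 2*f)
v(S) = 1/(-94 + S)
H(o) = o*(2 + o)
(v(16) + l(173, -94))/(H(-129) - 8890) = (1/(-94 + 16) + (173 + 2*(-94)))/(-129*(2 - 129) - 8890) = (1/(-78) + (173 - 188))/(-129*(-127) - 8890) = (-1/78 - 15)/(16383 - 8890) = -1171/78/7493 = -1171/78*1/7493 = -1171/584454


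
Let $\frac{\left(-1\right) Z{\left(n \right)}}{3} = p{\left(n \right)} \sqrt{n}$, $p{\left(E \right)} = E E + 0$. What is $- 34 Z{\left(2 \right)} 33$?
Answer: $13464 \sqrt{2} \approx 19041.0$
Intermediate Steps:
$p{\left(E \right)} = E^{2}$ ($p{\left(E \right)} = E^{2} + 0 = E^{2}$)
$Z{\left(n \right)} = - 3 n^{\frac{5}{2}}$ ($Z{\left(n \right)} = - 3 n^{2} \sqrt{n} = - 3 n^{\frac{5}{2}}$)
$- 34 Z{\left(2 \right)} 33 = - 34 \left(- 3 \cdot 2^{\frac{5}{2}}\right) 33 = - 34 \left(- 3 \cdot 4 \sqrt{2}\right) 33 = - 34 \left(- 12 \sqrt{2}\right) 33 = 408 \sqrt{2} \cdot 33 = 13464 \sqrt{2}$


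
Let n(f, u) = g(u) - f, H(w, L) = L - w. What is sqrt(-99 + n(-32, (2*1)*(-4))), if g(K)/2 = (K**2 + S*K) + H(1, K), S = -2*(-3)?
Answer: I*sqrt(53) ≈ 7.2801*I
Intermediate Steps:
S = 6
g(K) = -2 + 2*K**2 + 14*K (g(K) = 2*((K**2 + 6*K) + (K - 1*1)) = 2*((K**2 + 6*K) + (K - 1)) = 2*((K**2 + 6*K) + (-1 + K)) = 2*(-1 + K**2 + 7*K) = -2 + 2*K**2 + 14*K)
n(f, u) = -2 - f + 2*u**2 + 14*u (n(f, u) = (-2 + 2*u**2 + 14*u) - f = -2 - f + 2*u**2 + 14*u)
sqrt(-99 + n(-32, (2*1)*(-4))) = sqrt(-99 + (-2 - 1*(-32) + 2*((2*1)*(-4))**2 + 14*((2*1)*(-4)))) = sqrt(-99 + (-2 + 32 + 2*(2*(-4))**2 + 14*(2*(-4)))) = sqrt(-99 + (-2 + 32 + 2*(-8)**2 + 14*(-8))) = sqrt(-99 + (-2 + 32 + 2*64 - 112)) = sqrt(-99 + (-2 + 32 + 128 - 112)) = sqrt(-99 + 46) = sqrt(-53) = I*sqrt(53)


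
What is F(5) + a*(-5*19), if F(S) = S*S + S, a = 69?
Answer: -6525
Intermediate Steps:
F(S) = S + S**2 (F(S) = S**2 + S = S + S**2)
F(5) + a*(-5*19) = 5*(1 + 5) + 69*(-5*19) = 5*6 + 69*(-95) = 30 - 6555 = -6525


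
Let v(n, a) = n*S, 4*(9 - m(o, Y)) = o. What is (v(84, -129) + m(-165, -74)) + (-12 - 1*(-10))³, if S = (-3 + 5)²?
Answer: 1513/4 ≈ 378.25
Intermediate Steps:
S = 4 (S = 2² = 4)
m(o, Y) = 9 - o/4
v(n, a) = 4*n (v(n, a) = n*4 = 4*n)
(v(84, -129) + m(-165, -74)) + (-12 - 1*(-10))³ = (4*84 + (9 - ¼*(-165))) + (-12 - 1*(-10))³ = (336 + (9 + 165/4)) + (-12 + 10)³ = (336 + 201/4) + (-2)³ = 1545/4 - 8 = 1513/4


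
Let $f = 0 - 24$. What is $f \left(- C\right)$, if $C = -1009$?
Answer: $-24216$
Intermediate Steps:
$f = -24$ ($f = 0 - 24 = -24$)
$f \left(- C\right) = - 24 \left(\left(-1\right) \left(-1009\right)\right) = \left(-24\right) 1009 = -24216$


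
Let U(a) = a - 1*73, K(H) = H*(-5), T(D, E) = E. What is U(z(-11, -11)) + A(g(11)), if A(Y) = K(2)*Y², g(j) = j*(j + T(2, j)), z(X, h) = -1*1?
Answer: -585714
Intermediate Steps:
K(H) = -5*H
z(X, h) = -1
g(j) = 2*j² (g(j) = j*(j + j) = j*(2*j) = 2*j²)
A(Y) = -10*Y² (A(Y) = (-5*2)*Y² = -10*Y²)
U(a) = -73 + a (U(a) = a - 73 = -73 + a)
U(z(-11, -11)) + A(g(11)) = (-73 - 1) - 10*(2*11²)² = -74 - 10*(2*121)² = -74 - 10*242² = -74 - 10*58564 = -74 - 585640 = -585714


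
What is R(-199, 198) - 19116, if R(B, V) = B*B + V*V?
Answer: 59689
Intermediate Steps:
R(B, V) = B² + V²
R(-199, 198) - 19116 = ((-199)² + 198²) - 19116 = (39601 + 39204) - 19116 = 78805 - 19116 = 59689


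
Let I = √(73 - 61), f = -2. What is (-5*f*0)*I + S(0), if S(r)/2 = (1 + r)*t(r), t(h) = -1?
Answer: -2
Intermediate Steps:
S(r) = -2 - 2*r (S(r) = 2*((1 + r)*(-1)) = 2*(-1 - r) = -2 - 2*r)
I = 2*√3 (I = √12 = 2*√3 ≈ 3.4641)
(-5*f*0)*I + S(0) = (-5*(-2)*0)*(2*√3) + (-2 - 2*0) = (10*0)*(2*√3) + (-2 + 0) = 0*(2*√3) - 2 = 0 - 2 = -2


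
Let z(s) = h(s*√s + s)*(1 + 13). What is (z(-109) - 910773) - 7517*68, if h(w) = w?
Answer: -1423455 - 1526*I*√109 ≈ -1.4235e+6 - 15932.0*I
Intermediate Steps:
z(s) = 14*s + 14*s^(3/2) (z(s) = (s*√s + s)*(1 + 13) = (s^(3/2) + s)*14 = (s + s^(3/2))*14 = 14*s + 14*s^(3/2))
(z(-109) - 910773) - 7517*68 = ((14*(-109) + 14*(-109)^(3/2)) - 910773) - 7517*68 = ((-1526 + 14*(-109*I*√109)) - 910773) - 511156 = ((-1526 - 1526*I*√109) - 910773) - 511156 = (-912299 - 1526*I*√109) - 511156 = -1423455 - 1526*I*√109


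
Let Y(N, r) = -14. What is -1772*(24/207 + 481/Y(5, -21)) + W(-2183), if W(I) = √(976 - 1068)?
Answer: 29306222/483 + 2*I*√23 ≈ 60675.0 + 9.5917*I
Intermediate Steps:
W(I) = 2*I*√23 (W(I) = √(-92) = 2*I*√23)
-1772*(24/207 + 481/Y(5, -21)) + W(-2183) = -1772*(24/207 + 481/(-14)) + 2*I*√23 = -1772*(24*(1/207) + 481*(-1/14)) + 2*I*√23 = -1772*(8/69 - 481/14) + 2*I*√23 = -1772*(-33077/966) + 2*I*√23 = 29306222/483 + 2*I*√23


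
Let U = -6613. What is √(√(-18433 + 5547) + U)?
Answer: √(-6613 + I*√12886) ≈ 0.6979 + 81.323*I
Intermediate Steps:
√(√(-18433 + 5547) + U) = √(√(-18433 + 5547) - 6613) = √(√(-12886) - 6613) = √(I*√12886 - 6613) = √(-6613 + I*√12886)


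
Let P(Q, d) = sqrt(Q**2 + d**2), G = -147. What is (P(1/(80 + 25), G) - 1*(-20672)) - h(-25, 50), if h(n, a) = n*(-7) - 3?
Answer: 20500 + sqrt(238239226)/105 ≈ 20647.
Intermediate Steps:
h(n, a) = -3 - 7*n (h(n, a) = -7*n - 3 = -3 - 7*n)
(P(1/(80 + 25), G) - 1*(-20672)) - h(-25, 50) = (sqrt((1/(80 + 25))**2 + (-147)**2) - 1*(-20672)) - (-3 - 7*(-25)) = (sqrt((1/105)**2 + 21609) + 20672) - (-3 + 175) = (sqrt((1/105)**2 + 21609) + 20672) - 1*172 = (sqrt(1/11025 + 21609) + 20672) - 172 = (sqrt(238239226/11025) + 20672) - 172 = (sqrt(238239226)/105 + 20672) - 172 = (20672 + sqrt(238239226)/105) - 172 = 20500 + sqrt(238239226)/105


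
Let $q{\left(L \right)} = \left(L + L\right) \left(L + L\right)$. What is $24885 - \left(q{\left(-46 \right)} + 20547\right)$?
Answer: $-4126$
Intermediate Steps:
$q{\left(L \right)} = 4 L^{2}$ ($q{\left(L \right)} = 2 L 2 L = 4 L^{2}$)
$24885 - \left(q{\left(-46 \right)} + 20547\right) = 24885 - \left(4 \left(-46\right)^{2} + 20547\right) = 24885 - \left(4 \cdot 2116 + 20547\right) = 24885 - \left(8464 + 20547\right) = 24885 - 29011 = -4126$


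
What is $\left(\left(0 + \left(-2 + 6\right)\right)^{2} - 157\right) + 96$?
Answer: $-45$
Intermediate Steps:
$\left(\left(0 + \left(-2 + 6\right)\right)^{2} - 157\right) + 96 = \left(\left(0 + 4\right)^{2} - 157\right) + 96 = \left(4^{2} - 157\right) + 96 = \left(16 - 157\right) + 96 = -141 + 96 = -45$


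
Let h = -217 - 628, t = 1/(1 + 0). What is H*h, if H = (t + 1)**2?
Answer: -3380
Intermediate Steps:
t = 1 (t = 1/1 = 1)
h = -845
H = 4 (H = (1 + 1)**2 = 2**2 = 4)
H*h = 4*(-845) = -3380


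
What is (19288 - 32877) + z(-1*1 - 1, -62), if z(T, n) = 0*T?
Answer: -13589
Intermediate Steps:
z(T, n) = 0
(19288 - 32877) + z(-1*1 - 1, -62) = (19288 - 32877) + 0 = -13589 + 0 = -13589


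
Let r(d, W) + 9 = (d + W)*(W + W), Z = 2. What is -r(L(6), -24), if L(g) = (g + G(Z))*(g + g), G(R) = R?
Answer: 3465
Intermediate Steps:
L(g) = 2*g*(2 + g) (L(g) = (g + 2)*(g + g) = (2 + g)*(2*g) = 2*g*(2 + g))
r(d, W) = -9 + 2*W*(W + d) (r(d, W) = -9 + (d + W)*(W + W) = -9 + (W + d)*(2*W) = -9 + 2*W*(W + d))
-r(L(6), -24) = -(-9 + 2*(-24)**2 + 2*(-24)*(2*6*(2 + 6))) = -(-9 + 2*576 + 2*(-24)*(2*6*8)) = -(-9 + 1152 + 2*(-24)*96) = -(-9 + 1152 - 4608) = -1*(-3465) = 3465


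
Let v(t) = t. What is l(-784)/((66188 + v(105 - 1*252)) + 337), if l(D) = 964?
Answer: 482/33189 ≈ 0.014523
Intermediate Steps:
l(-784)/((66188 + v(105 - 1*252)) + 337) = 964/((66188 + (105 - 1*252)) + 337) = 964/((66188 + (105 - 252)) + 337) = 964/((66188 - 147) + 337) = 964/(66041 + 337) = 964/66378 = 964*(1/66378) = 482/33189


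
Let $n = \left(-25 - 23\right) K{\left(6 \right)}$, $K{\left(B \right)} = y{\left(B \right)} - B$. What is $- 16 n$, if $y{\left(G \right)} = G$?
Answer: $0$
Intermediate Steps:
$K{\left(B \right)} = 0$ ($K{\left(B \right)} = B - B = 0$)
$n = 0$ ($n = \left(-25 - 23\right) 0 = \left(-48\right) 0 = 0$)
$- 16 n = \left(-16\right) 0 = 0$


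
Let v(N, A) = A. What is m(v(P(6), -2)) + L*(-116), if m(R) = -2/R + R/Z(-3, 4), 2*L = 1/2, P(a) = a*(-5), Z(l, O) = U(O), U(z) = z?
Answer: -57/2 ≈ -28.500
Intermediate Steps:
Z(l, O) = O
P(a) = -5*a
L = ¼ (L = (½)/2 = (½)*(½) = ¼ ≈ 0.25000)
m(R) = -2/R + R/4
m(v(P(6), -2)) + L*(-116) = (-2/(-2) + (¼)*(-2)) + (¼)*(-116) = (-2*(-½) - ½) - 29 = (1 - ½) - 29 = ½ - 29 = -57/2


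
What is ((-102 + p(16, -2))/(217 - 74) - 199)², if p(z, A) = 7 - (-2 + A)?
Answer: 4822416/121 ≈ 39855.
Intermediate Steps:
p(z, A) = 9 - A (p(z, A) = 7 + (2 - A) = 9 - A)
((-102 + p(16, -2))/(217 - 74) - 199)² = ((-102 + (9 - 1*(-2)))/(217 - 74) - 199)² = ((-102 + (9 + 2))/143 - 199)² = ((-102 + 11)*(1/143) - 199)² = (-91*1/143 - 199)² = (-7/11 - 199)² = (-2196/11)² = 4822416/121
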